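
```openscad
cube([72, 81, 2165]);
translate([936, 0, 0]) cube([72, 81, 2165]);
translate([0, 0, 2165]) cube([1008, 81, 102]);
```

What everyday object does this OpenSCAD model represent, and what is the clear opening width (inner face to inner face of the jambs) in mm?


A door frame. The clear opening width is 864 mm.

Two 2165 mm tall posts with a header on top — a door frame. The left jamb is 72 mm wide at x = 0; the right jamb starts at x = 936. The clear opening is 936 − 72 = 864 mm.


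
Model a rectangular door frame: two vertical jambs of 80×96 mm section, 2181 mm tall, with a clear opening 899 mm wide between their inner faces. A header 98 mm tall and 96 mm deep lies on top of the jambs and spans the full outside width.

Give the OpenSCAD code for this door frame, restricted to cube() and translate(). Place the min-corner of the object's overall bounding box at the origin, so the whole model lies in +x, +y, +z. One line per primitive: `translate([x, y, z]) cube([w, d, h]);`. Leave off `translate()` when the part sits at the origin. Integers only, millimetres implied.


cube([80, 96, 2181]);
translate([979, 0, 0]) cube([80, 96, 2181]);
translate([0, 0, 2181]) cube([1059, 96, 98]);


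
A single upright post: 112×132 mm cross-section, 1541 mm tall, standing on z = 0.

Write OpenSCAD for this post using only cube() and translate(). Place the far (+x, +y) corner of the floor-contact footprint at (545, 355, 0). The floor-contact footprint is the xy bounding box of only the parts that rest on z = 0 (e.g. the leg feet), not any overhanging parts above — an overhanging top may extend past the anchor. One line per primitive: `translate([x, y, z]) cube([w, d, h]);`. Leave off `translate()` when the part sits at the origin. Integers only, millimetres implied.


translate([433, 223, 0]) cube([112, 132, 1541]);


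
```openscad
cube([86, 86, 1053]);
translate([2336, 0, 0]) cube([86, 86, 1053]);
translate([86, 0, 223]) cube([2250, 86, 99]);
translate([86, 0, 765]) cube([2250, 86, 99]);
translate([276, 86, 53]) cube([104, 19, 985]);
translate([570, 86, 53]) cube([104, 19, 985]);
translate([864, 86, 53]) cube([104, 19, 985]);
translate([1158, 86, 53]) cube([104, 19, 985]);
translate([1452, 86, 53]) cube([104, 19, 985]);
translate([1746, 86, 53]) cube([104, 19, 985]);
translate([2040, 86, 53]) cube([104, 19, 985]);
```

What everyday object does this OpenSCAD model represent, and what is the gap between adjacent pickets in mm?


A fence section. The picket gap is 190 mm.

Two posts, two rails, 7 pickets — a fence section. Span 2250 mm holds 7 pickets of 104 mm with 8 equal gaps: ⌊(2250 − 7·104) / 8⌋ = 190 mm.


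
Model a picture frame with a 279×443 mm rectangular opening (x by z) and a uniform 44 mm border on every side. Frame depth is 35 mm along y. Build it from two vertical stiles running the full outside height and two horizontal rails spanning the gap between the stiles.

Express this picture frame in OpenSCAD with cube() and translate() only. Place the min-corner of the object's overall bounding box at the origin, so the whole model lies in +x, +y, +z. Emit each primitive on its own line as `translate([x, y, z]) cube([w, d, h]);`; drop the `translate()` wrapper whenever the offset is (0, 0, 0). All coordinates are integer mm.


cube([44, 35, 531]);
translate([323, 0, 0]) cube([44, 35, 531]);
translate([44, 0, 0]) cube([279, 35, 44]);
translate([44, 0, 487]) cube([279, 35, 44]);


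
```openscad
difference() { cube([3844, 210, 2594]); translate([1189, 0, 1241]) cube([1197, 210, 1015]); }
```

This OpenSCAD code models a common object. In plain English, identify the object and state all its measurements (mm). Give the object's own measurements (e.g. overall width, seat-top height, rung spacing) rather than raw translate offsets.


A wall 3844 mm long (x), 210 mm thick (y), 2594 mm tall, with a rectangular window opening cut through it. The opening is 1197 mm wide and 1015 mm tall; its sill is at z = 1241 mm and its near (−x) edge is 1189 mm from the wall's −x end. The opening passes through the full wall thickness.


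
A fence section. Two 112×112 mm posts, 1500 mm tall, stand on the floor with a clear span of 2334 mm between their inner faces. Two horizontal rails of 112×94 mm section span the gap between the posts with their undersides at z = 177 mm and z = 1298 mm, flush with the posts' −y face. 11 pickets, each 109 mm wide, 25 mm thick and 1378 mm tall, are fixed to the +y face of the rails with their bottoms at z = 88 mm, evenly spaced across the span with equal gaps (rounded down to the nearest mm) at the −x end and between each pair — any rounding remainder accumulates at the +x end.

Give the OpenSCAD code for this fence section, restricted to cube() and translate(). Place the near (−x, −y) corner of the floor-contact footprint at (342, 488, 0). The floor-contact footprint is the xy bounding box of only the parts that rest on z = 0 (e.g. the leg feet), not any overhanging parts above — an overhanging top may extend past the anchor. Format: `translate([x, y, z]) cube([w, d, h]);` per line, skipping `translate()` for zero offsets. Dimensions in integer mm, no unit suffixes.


translate([342, 488, 0]) cube([112, 112, 1500]);
translate([2788, 488, 0]) cube([112, 112, 1500]);
translate([454, 488, 177]) cube([2334, 112, 94]);
translate([454, 488, 1298]) cube([2334, 112, 94]);
translate([548, 600, 88]) cube([109, 25, 1378]);
translate([751, 600, 88]) cube([109, 25, 1378]);
translate([954, 600, 88]) cube([109, 25, 1378]);
translate([1157, 600, 88]) cube([109, 25, 1378]);
translate([1360, 600, 88]) cube([109, 25, 1378]);
translate([1563, 600, 88]) cube([109, 25, 1378]);
translate([1766, 600, 88]) cube([109, 25, 1378]);
translate([1969, 600, 88]) cube([109, 25, 1378]);
translate([2172, 600, 88]) cube([109, 25, 1378]);
translate([2375, 600, 88]) cube([109, 25, 1378]);
translate([2578, 600, 88]) cube([109, 25, 1378]);


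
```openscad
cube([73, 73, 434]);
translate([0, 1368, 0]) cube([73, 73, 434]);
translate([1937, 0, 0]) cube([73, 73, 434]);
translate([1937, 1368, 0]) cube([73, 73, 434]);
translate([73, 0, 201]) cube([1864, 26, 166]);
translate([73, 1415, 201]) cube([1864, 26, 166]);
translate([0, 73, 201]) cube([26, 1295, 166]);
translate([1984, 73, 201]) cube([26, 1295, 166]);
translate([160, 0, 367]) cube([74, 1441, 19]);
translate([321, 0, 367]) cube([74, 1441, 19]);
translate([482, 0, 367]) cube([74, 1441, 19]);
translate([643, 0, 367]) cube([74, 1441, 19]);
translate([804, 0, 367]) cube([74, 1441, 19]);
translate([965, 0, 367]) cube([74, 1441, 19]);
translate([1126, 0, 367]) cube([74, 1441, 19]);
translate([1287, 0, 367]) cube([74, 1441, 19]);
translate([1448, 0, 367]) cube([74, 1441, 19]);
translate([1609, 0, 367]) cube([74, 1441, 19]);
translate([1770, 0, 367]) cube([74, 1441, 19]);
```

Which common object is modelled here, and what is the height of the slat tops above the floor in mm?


A bed frame. The slat-top height is 386 mm.

Four posts, four rails, and a row of slats — a bed frame. Slats sit on the rails at z = 201 + 166 = 367; with slat thickness 19, the top is 386 mm.


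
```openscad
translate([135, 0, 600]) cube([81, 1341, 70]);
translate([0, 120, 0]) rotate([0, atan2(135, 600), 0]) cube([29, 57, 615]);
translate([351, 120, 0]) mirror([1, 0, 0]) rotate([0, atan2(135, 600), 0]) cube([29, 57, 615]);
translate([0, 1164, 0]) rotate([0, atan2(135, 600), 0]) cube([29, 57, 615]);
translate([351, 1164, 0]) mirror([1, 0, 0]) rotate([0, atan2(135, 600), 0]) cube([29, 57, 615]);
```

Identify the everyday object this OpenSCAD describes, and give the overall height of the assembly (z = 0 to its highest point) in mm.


A sawhorse. The overall height is 670 mm.

A beam across two mirrored pairs of raked legs — a sawhorse. The beam's underside is at z = 600 (matching the legs' vertical rise in atan2(135, 600)) and the beam is 70 mm tall, so its top is at 600 + 70 = 670 mm. The raked legs top out at the beam's underside, so that is the highest point.


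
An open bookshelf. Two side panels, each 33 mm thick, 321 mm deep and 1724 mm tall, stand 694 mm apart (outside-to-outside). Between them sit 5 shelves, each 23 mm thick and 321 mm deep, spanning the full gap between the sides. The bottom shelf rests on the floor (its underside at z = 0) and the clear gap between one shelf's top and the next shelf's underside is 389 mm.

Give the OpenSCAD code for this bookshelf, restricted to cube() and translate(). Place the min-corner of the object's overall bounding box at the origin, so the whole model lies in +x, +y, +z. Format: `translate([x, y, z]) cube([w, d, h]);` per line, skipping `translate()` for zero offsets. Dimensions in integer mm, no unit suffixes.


cube([33, 321, 1724]);
translate([661, 0, 0]) cube([33, 321, 1724]);
translate([33, 0, 0]) cube([628, 321, 23]);
translate([33, 0, 412]) cube([628, 321, 23]);
translate([33, 0, 824]) cube([628, 321, 23]);
translate([33, 0, 1236]) cube([628, 321, 23]);
translate([33, 0, 1648]) cube([628, 321, 23]);


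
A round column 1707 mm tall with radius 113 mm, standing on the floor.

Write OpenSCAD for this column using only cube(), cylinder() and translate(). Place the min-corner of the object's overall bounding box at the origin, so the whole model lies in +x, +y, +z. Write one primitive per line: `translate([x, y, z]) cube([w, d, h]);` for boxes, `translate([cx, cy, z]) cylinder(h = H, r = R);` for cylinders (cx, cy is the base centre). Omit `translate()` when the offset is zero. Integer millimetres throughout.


translate([113, 113, 0]) cylinder(h = 1707, r = 113);


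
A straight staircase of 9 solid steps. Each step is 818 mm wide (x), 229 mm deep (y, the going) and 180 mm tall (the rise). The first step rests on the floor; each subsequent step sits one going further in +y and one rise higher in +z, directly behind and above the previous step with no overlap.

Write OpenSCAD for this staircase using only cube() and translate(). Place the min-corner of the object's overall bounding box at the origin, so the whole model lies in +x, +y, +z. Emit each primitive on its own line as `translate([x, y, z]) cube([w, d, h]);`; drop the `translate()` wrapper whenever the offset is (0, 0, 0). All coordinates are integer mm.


cube([818, 229, 180]);
translate([0, 229, 180]) cube([818, 229, 180]);
translate([0, 458, 360]) cube([818, 229, 180]);
translate([0, 687, 540]) cube([818, 229, 180]);
translate([0, 916, 720]) cube([818, 229, 180]);
translate([0, 1145, 900]) cube([818, 229, 180]);
translate([0, 1374, 1080]) cube([818, 229, 180]);
translate([0, 1603, 1260]) cube([818, 229, 180]);
translate([0, 1832, 1440]) cube([818, 229, 180]);


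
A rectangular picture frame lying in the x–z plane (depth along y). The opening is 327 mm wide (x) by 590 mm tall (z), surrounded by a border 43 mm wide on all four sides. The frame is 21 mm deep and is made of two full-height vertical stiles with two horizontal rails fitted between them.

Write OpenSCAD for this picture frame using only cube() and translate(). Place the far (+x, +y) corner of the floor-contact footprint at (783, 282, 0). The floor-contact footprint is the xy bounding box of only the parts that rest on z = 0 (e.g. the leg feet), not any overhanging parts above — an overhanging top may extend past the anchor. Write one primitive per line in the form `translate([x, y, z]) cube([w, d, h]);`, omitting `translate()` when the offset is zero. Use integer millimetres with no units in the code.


translate([370, 261, 0]) cube([43, 21, 676]);
translate([740, 261, 0]) cube([43, 21, 676]);
translate([413, 261, 0]) cube([327, 21, 43]);
translate([413, 261, 633]) cube([327, 21, 43]);


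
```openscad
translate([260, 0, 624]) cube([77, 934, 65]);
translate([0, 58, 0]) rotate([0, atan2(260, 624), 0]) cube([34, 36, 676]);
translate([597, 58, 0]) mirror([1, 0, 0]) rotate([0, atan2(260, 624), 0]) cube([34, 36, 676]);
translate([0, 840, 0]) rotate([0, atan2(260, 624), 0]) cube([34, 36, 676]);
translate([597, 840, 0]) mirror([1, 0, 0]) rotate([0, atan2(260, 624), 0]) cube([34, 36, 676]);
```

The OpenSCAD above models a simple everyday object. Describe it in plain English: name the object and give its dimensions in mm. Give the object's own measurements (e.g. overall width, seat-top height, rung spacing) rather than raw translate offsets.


A sawhorse. A 77×934×65 mm beam (x, y, z) sits on two A-frame leg pairs. Each pair is two raked legs of 34×36 mm section (36 mm along y) splaying symmetrically in x. Each leg rises 624 mm vertically over 260 mm of horizontal reach and is 676 mm long along its own axis. Every leg's outer bottom edge rests on the floor and its outer top edge meets a bottom edge of the beam — the left legs (tilting toward +x) meet the beam's −x bottom edge, the right legs (their mirror images, tilting toward −x) meet its +x bottom edge — so the leg tops tuck under the beam, the beam's underside is 624 mm above the floor, and the feet are 597 mm apart outside-to-outside with the beam centred between them. The two leg pairs are set in 58 mm from either end of the beam.


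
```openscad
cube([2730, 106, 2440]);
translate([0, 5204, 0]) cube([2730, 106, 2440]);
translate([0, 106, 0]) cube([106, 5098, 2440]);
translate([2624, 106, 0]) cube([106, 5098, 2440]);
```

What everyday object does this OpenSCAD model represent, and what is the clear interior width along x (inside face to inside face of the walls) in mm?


A house (or room) frame. The interior width is 2518 mm.

Four 2440 mm walls enclosing a rectangle with no floor or roof — a room or house frame. Outside width is 2730 mm and wall thickness is 106 mm, so the interior width is 2730 − 2 × 106 = 2518 mm.


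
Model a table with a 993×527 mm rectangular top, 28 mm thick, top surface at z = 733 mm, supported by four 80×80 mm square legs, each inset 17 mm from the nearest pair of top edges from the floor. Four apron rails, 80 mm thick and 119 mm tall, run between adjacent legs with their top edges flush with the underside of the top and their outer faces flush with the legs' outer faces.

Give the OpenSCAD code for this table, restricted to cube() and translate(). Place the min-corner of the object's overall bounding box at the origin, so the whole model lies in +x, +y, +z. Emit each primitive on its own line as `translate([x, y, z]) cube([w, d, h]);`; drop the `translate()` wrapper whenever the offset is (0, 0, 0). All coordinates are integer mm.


// leg_h = 733 - 28 = 705
// apron z = 705 - 119 = 586
translate([0, 0, 705]) cube([993, 527, 28]);
translate([17, 17, 0]) cube([80, 80, 705]);
translate([896, 17, 0]) cube([80, 80, 705]);
translate([17, 430, 0]) cube([80, 80, 705]);
translate([896, 430, 0]) cube([80, 80, 705]);
translate([97, 17, 586]) cube([799, 80, 119]);
translate([97, 430, 586]) cube([799, 80, 119]);
translate([17, 97, 586]) cube([80, 333, 119]);
translate([896, 97, 586]) cube([80, 333, 119]);


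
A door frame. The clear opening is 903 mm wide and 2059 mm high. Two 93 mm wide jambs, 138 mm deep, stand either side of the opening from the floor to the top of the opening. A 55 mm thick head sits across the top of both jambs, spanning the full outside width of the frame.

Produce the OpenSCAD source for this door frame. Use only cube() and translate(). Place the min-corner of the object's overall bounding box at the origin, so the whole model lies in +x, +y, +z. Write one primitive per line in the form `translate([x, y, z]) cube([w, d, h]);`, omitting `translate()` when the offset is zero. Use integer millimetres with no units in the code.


cube([93, 138, 2059]);
translate([996, 0, 0]) cube([93, 138, 2059]);
translate([0, 0, 2059]) cube([1089, 138, 55]);


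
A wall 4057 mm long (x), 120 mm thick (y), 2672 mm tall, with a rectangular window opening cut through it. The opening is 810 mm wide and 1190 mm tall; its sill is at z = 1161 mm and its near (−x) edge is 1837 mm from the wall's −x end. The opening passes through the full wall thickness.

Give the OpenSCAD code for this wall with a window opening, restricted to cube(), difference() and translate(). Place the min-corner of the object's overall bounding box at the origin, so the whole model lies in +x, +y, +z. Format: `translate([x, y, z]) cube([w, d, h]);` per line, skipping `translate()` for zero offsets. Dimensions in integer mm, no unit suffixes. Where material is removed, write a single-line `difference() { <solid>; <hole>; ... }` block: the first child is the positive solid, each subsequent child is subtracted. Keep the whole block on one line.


difference() { cube([4057, 120, 2672]); translate([1837, 0, 1161]) cube([810, 120, 1190]); }


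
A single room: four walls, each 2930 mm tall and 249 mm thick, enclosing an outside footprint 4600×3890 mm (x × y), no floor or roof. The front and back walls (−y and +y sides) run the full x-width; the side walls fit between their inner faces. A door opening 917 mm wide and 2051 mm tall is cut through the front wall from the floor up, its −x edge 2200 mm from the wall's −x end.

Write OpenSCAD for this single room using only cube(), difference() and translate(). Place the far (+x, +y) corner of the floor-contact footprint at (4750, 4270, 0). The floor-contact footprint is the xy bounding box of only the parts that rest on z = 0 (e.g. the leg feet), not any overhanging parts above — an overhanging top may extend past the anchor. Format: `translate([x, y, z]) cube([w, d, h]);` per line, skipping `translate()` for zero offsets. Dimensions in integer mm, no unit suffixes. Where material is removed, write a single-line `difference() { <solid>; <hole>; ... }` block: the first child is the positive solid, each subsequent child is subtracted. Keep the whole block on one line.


difference() { translate([150, 380, 0]) cube([4600, 249, 2930]); translate([2350, 380, 0]) cube([917, 249, 2051]); }
translate([150, 4021, 0]) cube([4600, 249, 2930]);
translate([150, 629, 0]) cube([249, 3392, 2930]);
translate([4501, 629, 0]) cube([249, 3392, 2930]);


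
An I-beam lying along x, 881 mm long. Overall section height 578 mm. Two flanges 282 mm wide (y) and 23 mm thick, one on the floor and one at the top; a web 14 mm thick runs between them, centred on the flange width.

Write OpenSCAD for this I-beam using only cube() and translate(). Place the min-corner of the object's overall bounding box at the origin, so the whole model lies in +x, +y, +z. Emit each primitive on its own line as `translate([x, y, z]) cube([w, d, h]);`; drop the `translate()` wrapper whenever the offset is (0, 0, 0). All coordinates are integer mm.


cube([881, 282, 23]);
translate([0, 134, 23]) cube([881, 14, 532]);
translate([0, 0, 555]) cube([881, 282, 23]);


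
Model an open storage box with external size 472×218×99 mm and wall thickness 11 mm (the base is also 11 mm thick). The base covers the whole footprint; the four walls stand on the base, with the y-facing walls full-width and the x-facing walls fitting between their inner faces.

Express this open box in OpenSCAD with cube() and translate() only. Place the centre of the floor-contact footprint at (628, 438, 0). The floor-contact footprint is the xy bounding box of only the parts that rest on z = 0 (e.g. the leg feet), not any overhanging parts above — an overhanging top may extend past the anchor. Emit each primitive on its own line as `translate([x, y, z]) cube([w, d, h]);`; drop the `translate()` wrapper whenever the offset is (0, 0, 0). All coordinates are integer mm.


translate([392, 329, 0]) cube([472, 218, 11]);
translate([392, 329, 11]) cube([472, 11, 88]);
translate([392, 536, 11]) cube([472, 11, 88]);
translate([392, 340, 11]) cube([11, 196, 88]);
translate([853, 340, 11]) cube([11, 196, 88]);


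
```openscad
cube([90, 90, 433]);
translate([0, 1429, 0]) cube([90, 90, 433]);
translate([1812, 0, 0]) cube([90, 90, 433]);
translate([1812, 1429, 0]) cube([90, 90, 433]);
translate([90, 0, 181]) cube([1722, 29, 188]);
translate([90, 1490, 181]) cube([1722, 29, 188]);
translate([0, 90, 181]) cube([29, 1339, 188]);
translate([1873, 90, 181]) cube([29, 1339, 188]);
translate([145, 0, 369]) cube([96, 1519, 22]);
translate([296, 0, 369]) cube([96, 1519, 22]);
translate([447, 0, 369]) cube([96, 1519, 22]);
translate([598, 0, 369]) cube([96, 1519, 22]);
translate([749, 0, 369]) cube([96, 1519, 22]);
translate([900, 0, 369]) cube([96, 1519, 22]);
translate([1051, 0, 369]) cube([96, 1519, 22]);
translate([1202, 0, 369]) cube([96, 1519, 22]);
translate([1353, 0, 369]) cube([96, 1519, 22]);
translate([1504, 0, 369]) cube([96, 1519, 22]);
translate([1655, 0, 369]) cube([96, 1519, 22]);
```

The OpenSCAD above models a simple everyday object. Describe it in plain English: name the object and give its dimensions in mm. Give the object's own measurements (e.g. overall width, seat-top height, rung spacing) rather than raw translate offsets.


A bed frame 1902 mm long (x) by 1519 mm wide (y). Four 90×90 mm corner posts, 433 mm tall, at the corners of the footprint. Four rails of 29 mm thickness and 188 mm height run between adjacent posts with their undersides at z = 181 mm, their outer faces flush with the outside of the frame (the two x-running rails run between the posts' inner faces; the two y-running rails run between the posts' inner faces). 11 slats, each 96 mm wide (x) and 22 mm thick, lie across the top of the two x-running rails, running the full 1519 mm width of the frame in y; along x they sit between the end posts with a 55 mm gap after the −x posts and between neighbouring slats, leaving 61 mm before the +x posts.


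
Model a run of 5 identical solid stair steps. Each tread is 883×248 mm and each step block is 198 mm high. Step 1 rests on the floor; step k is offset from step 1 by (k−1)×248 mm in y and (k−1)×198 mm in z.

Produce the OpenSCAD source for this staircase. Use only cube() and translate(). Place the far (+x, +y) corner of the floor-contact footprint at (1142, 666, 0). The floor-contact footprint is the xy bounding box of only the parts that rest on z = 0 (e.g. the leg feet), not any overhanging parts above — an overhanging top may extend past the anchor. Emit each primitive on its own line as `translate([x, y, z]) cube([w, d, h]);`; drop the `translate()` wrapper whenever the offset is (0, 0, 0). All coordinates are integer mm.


translate([259, 418, 0]) cube([883, 248, 198]);
translate([259, 666, 198]) cube([883, 248, 198]);
translate([259, 914, 396]) cube([883, 248, 198]);
translate([259, 1162, 594]) cube([883, 248, 198]);
translate([259, 1410, 792]) cube([883, 248, 198]);


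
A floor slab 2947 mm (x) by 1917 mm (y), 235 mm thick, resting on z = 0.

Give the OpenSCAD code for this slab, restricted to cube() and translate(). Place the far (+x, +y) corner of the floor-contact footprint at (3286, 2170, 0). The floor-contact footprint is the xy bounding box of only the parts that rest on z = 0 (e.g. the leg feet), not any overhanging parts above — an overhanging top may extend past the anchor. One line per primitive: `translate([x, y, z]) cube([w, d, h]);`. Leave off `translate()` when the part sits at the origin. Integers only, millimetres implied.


translate([339, 253, 0]) cube([2947, 1917, 235]);


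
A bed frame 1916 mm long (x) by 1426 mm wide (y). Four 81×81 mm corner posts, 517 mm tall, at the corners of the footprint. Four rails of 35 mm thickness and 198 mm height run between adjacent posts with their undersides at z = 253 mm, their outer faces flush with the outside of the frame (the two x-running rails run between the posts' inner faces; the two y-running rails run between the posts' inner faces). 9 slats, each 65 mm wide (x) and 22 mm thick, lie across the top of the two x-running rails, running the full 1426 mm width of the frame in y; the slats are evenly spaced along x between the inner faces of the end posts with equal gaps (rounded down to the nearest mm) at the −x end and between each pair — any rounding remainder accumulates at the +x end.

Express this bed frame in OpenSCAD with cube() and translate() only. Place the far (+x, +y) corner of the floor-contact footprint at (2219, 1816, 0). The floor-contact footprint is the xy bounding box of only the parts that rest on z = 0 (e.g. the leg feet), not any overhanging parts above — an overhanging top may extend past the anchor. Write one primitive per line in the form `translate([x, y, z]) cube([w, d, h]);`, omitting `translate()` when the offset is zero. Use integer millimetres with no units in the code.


translate([303, 390, 0]) cube([81, 81, 517]);
translate([303, 1735, 0]) cube([81, 81, 517]);
translate([2138, 390, 0]) cube([81, 81, 517]);
translate([2138, 1735, 0]) cube([81, 81, 517]);
translate([384, 390, 253]) cube([1754, 35, 198]);
translate([384, 1781, 253]) cube([1754, 35, 198]);
translate([303, 471, 253]) cube([35, 1264, 198]);
translate([2184, 471, 253]) cube([35, 1264, 198]);
translate([500, 390, 451]) cube([65, 1426, 22]);
translate([681, 390, 451]) cube([65, 1426, 22]);
translate([862, 390, 451]) cube([65, 1426, 22]);
translate([1043, 390, 451]) cube([65, 1426, 22]);
translate([1224, 390, 451]) cube([65, 1426, 22]);
translate([1405, 390, 451]) cube([65, 1426, 22]);
translate([1586, 390, 451]) cube([65, 1426, 22]);
translate([1767, 390, 451]) cube([65, 1426, 22]);
translate([1948, 390, 451]) cube([65, 1426, 22]);


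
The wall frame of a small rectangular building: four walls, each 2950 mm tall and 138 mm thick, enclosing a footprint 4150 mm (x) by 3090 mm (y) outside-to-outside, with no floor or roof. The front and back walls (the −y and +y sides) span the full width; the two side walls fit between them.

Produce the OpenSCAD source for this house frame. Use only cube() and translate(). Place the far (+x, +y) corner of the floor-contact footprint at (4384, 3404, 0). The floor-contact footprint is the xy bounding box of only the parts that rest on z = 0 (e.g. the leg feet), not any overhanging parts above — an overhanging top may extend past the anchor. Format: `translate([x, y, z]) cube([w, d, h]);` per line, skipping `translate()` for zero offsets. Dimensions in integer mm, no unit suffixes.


translate([234, 314, 0]) cube([4150, 138, 2950]);
translate([234, 3266, 0]) cube([4150, 138, 2950]);
translate([234, 452, 0]) cube([138, 2814, 2950]);
translate([4246, 452, 0]) cube([138, 2814, 2950]);


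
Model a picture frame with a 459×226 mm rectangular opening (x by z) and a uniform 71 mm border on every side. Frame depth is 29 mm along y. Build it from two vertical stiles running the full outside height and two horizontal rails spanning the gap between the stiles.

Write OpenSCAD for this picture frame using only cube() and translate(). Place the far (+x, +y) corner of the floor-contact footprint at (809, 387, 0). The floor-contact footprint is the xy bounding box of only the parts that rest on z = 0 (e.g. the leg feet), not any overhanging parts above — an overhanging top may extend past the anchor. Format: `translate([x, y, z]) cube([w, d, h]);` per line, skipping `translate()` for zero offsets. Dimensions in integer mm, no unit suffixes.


translate([208, 358, 0]) cube([71, 29, 368]);
translate([738, 358, 0]) cube([71, 29, 368]);
translate([279, 358, 0]) cube([459, 29, 71]);
translate([279, 358, 297]) cube([459, 29, 71]);


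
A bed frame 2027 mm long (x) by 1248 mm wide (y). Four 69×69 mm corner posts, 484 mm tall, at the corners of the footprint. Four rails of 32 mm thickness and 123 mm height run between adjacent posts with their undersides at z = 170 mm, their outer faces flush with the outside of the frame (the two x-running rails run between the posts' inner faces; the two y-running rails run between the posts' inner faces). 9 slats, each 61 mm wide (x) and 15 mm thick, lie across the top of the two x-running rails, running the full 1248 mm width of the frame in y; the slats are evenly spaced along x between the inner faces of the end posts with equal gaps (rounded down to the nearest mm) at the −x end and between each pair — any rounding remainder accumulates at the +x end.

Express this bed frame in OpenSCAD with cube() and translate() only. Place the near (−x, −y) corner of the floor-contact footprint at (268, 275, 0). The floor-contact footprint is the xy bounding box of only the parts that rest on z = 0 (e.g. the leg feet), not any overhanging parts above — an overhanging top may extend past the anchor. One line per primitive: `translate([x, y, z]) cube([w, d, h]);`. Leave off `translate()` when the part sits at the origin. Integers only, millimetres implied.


translate([268, 275, 0]) cube([69, 69, 484]);
translate([268, 1454, 0]) cube([69, 69, 484]);
translate([2226, 275, 0]) cube([69, 69, 484]);
translate([2226, 1454, 0]) cube([69, 69, 484]);
translate([337, 275, 170]) cube([1889, 32, 123]);
translate([337, 1491, 170]) cube([1889, 32, 123]);
translate([268, 344, 170]) cube([32, 1110, 123]);
translate([2263, 344, 170]) cube([32, 1110, 123]);
translate([471, 275, 293]) cube([61, 1248, 15]);
translate([666, 275, 293]) cube([61, 1248, 15]);
translate([861, 275, 293]) cube([61, 1248, 15]);
translate([1056, 275, 293]) cube([61, 1248, 15]);
translate([1251, 275, 293]) cube([61, 1248, 15]);
translate([1446, 275, 293]) cube([61, 1248, 15]);
translate([1641, 275, 293]) cube([61, 1248, 15]);
translate([1836, 275, 293]) cube([61, 1248, 15]);
translate([2031, 275, 293]) cube([61, 1248, 15]);


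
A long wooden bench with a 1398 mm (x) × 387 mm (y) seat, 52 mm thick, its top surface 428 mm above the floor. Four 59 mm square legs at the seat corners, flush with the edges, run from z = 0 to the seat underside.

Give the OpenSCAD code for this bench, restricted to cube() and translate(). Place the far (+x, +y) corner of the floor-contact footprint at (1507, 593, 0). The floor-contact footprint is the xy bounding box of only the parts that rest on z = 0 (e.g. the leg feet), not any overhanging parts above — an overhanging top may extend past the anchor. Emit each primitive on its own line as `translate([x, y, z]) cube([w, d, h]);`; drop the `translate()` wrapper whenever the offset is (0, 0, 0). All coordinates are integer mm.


translate([109, 206, 376]) cube([1398, 387, 52]);
translate([109, 206, 0]) cube([59, 59, 376]);
translate([109, 534, 0]) cube([59, 59, 376]);
translate([1448, 206, 0]) cube([59, 59, 376]);
translate([1448, 534, 0]) cube([59, 59, 376]);


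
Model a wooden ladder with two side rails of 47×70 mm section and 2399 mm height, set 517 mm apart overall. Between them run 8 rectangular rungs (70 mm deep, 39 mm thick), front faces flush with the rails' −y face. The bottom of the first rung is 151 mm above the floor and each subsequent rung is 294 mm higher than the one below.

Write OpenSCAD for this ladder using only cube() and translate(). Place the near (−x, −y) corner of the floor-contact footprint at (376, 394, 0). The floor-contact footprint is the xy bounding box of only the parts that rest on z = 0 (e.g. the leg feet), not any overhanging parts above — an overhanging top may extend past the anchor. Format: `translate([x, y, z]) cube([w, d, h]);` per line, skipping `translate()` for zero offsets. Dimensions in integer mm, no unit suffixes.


// rung span = 517 - 2*47 = 423
// rung[k] z = 151 + k*294
translate([376, 394, 0]) cube([47, 70, 2399]);
translate([846, 394, 0]) cube([47, 70, 2399]);
translate([423, 394, 151]) cube([423, 70, 39]);
translate([423, 394, 445]) cube([423, 70, 39]);
translate([423, 394, 739]) cube([423, 70, 39]);
translate([423, 394, 1033]) cube([423, 70, 39]);
translate([423, 394, 1327]) cube([423, 70, 39]);
translate([423, 394, 1621]) cube([423, 70, 39]);
translate([423, 394, 1915]) cube([423, 70, 39]);
translate([423, 394, 2209]) cube([423, 70, 39]);


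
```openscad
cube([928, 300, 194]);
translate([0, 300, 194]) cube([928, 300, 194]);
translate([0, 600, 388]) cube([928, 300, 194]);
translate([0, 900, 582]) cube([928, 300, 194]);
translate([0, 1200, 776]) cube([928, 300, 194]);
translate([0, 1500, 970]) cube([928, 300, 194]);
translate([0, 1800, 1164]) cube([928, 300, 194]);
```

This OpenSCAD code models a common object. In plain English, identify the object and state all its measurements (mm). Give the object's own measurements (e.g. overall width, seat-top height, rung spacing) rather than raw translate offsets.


A straight staircase of 7 solid steps. Each step is 928 mm wide (x), 300 mm deep (y, the going) and 194 mm tall (the rise). The first step rests on the floor; each subsequent step sits one going further in +y and one rise higher in +z, directly behind and above the previous step with no overlap.


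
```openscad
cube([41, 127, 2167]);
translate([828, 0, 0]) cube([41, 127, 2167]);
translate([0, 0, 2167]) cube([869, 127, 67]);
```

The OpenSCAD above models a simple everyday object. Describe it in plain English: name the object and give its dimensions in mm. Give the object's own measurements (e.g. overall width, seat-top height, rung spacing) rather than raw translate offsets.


A door frame. The clear opening is 787 mm wide and 2167 mm high. Two 41 mm wide jambs, 127 mm deep, stand either side of the opening from the floor to the top of the opening. A 67 mm thick head sits across the top of both jambs, spanning the full outside width of the frame.


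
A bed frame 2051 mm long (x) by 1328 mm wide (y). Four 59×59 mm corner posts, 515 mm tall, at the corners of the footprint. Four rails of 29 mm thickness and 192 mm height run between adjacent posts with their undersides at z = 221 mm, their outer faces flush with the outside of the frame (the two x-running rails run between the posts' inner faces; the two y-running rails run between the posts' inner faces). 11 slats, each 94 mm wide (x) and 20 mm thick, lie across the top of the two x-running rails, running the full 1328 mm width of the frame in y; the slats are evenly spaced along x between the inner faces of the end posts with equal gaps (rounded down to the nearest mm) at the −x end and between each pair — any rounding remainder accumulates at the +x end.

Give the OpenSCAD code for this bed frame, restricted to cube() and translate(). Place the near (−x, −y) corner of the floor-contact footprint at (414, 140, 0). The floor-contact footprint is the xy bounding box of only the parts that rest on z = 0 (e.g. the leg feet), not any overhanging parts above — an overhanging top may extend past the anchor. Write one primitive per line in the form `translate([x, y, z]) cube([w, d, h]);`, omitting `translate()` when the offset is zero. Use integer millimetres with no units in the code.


translate([414, 140, 0]) cube([59, 59, 515]);
translate([414, 1409, 0]) cube([59, 59, 515]);
translate([2406, 140, 0]) cube([59, 59, 515]);
translate([2406, 1409, 0]) cube([59, 59, 515]);
translate([473, 140, 221]) cube([1933, 29, 192]);
translate([473, 1439, 221]) cube([1933, 29, 192]);
translate([414, 199, 221]) cube([29, 1210, 192]);
translate([2436, 199, 221]) cube([29, 1210, 192]);
translate([547, 140, 413]) cube([94, 1328, 20]);
translate([715, 140, 413]) cube([94, 1328, 20]);
translate([883, 140, 413]) cube([94, 1328, 20]);
translate([1051, 140, 413]) cube([94, 1328, 20]);
translate([1219, 140, 413]) cube([94, 1328, 20]);
translate([1387, 140, 413]) cube([94, 1328, 20]);
translate([1555, 140, 413]) cube([94, 1328, 20]);
translate([1723, 140, 413]) cube([94, 1328, 20]);
translate([1891, 140, 413]) cube([94, 1328, 20]);
translate([2059, 140, 413]) cube([94, 1328, 20]);
translate([2227, 140, 413]) cube([94, 1328, 20]);


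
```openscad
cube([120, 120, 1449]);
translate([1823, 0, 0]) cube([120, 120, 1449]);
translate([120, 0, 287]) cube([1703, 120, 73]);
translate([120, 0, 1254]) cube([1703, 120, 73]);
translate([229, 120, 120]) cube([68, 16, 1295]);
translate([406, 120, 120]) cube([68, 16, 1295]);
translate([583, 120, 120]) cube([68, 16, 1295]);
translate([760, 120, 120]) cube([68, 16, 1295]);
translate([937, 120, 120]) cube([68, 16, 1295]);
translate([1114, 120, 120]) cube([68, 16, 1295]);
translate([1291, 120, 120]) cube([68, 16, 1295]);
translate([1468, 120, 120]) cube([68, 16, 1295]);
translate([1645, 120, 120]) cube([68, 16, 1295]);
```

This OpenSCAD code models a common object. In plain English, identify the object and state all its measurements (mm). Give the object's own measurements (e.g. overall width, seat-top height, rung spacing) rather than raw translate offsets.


A fence section. Two 120×120 mm posts, 1449 mm tall, stand on the floor with a clear span of 1703 mm between their inner faces. Two horizontal rails of 120×73 mm section span the gap between the posts with their undersides at z = 287 mm and z = 1254 mm, flush with the posts' −y face. 9 pickets, each 68 mm wide, 16 mm thick and 1295 mm tall, are fixed to the +y face of the rails with their bottoms at z = 120 mm, spaced across the span with a 109 mm gap after the −x post and between neighbouring pickets, with 110 mm left before the +x post.


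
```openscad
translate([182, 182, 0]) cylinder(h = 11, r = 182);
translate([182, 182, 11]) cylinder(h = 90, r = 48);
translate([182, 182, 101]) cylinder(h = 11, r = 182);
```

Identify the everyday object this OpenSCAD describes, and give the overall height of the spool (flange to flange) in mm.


A spool. The overall height is 112 mm.

Three coaxial cylinders, large–small–large — a spool. Two 11 mm flanges and a 90 mm core give 11 + 90 + 11 = 112 mm.


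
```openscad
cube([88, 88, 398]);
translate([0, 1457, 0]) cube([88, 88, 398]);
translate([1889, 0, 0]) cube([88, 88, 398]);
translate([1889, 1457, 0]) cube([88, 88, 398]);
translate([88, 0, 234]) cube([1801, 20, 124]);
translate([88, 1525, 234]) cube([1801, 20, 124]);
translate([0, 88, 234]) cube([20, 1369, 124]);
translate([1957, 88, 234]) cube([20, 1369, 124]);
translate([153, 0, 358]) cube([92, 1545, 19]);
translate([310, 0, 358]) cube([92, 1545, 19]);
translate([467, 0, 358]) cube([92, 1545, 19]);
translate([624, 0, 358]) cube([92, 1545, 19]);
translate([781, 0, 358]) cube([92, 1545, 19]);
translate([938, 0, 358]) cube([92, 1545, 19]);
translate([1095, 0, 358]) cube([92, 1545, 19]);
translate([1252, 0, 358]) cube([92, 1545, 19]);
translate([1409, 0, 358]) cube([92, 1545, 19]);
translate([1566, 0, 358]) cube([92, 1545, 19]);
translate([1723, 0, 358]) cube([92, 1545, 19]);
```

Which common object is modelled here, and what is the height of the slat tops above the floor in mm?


A bed frame. The slat-top height is 377 mm.

Four posts, four rails, and a row of slats — a bed frame. Slats sit on the rails at z = 234 + 124 = 358; with slat thickness 19, the top is 377 mm.


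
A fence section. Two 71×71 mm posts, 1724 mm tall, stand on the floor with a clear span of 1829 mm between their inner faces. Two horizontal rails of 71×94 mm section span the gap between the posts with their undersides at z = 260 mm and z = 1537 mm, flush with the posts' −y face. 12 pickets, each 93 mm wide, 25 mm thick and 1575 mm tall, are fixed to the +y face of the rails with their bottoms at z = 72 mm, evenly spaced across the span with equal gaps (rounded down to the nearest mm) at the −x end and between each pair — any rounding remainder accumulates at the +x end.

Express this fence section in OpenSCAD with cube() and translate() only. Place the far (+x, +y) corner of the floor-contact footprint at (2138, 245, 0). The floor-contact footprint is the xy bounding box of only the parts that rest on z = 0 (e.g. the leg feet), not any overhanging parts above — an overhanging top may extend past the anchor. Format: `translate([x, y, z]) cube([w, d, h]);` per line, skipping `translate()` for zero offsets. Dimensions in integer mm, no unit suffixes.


translate([167, 174, 0]) cube([71, 71, 1724]);
translate([2067, 174, 0]) cube([71, 71, 1724]);
translate([238, 174, 260]) cube([1829, 71, 94]);
translate([238, 174, 1537]) cube([1829, 71, 94]);
translate([292, 245, 72]) cube([93, 25, 1575]);
translate([439, 245, 72]) cube([93, 25, 1575]);
translate([586, 245, 72]) cube([93, 25, 1575]);
translate([733, 245, 72]) cube([93, 25, 1575]);
translate([880, 245, 72]) cube([93, 25, 1575]);
translate([1027, 245, 72]) cube([93, 25, 1575]);
translate([1174, 245, 72]) cube([93, 25, 1575]);
translate([1321, 245, 72]) cube([93, 25, 1575]);
translate([1468, 245, 72]) cube([93, 25, 1575]);
translate([1615, 245, 72]) cube([93, 25, 1575]);
translate([1762, 245, 72]) cube([93, 25, 1575]);
translate([1909, 245, 72]) cube([93, 25, 1575]);
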